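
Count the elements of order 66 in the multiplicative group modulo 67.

20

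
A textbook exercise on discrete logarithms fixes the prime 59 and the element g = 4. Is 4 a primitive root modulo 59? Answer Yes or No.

No

φ(59) = 59 − 1 = 58 = 2 · 29.
Test 4^(58/q) mod 59 for each prime factor q of 58:
4^29 ≡ 1 (mod 59)  [q = 2: ≡ 1 ✗]
4^2 ≡ 16 (mod 59)  [q = 29: ≢ 1 ✓]
Since 4^29 ≡ 1, the order of 4 divides 29 < 58, so 4 is not a primitive root.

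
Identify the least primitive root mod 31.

3

φ(31) = 31 − 1 = 30 = 2 · 3 · 5.
Test candidates g = 2, 3, … against the prime factors q ∈ {2, 3, 5} of φ(31): g is a generator iff g^(30/q) ≢ 1 for every such q.
g = 2: 2^15 ≡ 1 — hits 1, so not a primitive root.
g = 3: 3^15 ≡ 30; 3^10 ≡ 25; 3^6 ≡ 16 — none is 1, so 3 is a primitive root.
The smallest primitive root modulo 31 is 3.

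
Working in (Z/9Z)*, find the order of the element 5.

6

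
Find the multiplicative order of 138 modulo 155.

60

By Lagrange's theorem, ord_155(138) divides φ(155) = φ(5·31) = (5−1)·(31−1) = 4·30 = 120 = 2^3 · 3 · 5.
Divisors of 120: 1, 2, 3, 4, 5, 6, 8, 10, 12, 15, 20, 24, 30, 40, 60, 120.
Check 138^d mod 155 for each divisor in increasing order:
138^1 ≡ 138 (mod 155)
138^2 ≡ 134 (mod 155)
138^3 ≡ 47 (mod 155)
138^4 ≡ 131 (mod 155)
138^5 ≡ 98 (mod 155)
138^6 ≡ 39 (mod 155)
138^8 ≡ 111 (mod 155)
138^10 ≡ 149 (mod 155)
138^12 ≡ 126 (mod 155)
138^15 ≡ 32 (mod 155)
138^20 ≡ 36 (mod 155)
138^24 ≡ 66 (mod 155)
138^30 ≡ 94 (mod 155)
138^40 ≡ 56 (mod 155)
138^60 ≡ 1 (mod 155) ✓
Therefore the multiplicative order of 138 modulo 155 is 60.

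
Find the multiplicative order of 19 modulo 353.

176

Since 19 ∈ (Z/353Z)^×, its order divides φ(353) = 353 − 1 = 352 = 2^5 · 11.
Divisors of 352: 1, 2, 4, 8, 11, 16, 22, 32, 44, 88, 176, 352.
Evaluate successive powers at the divisors of 352:
19^1 ≡ 19
19^2 ≡ 8
19^4 ≡ 64
19^8 ≡ 213
19^11 ≡ 253
19^16 ≡ 185
19^22 ≡ 116
19^32 ≡ 337
19^44 ≡ 42
19^88 ≡ 352
19^176 ≡ 1
The smallest such exponent is 176, so the order of 19 is 176.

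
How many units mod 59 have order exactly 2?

φ(59) = 59 − 1 = 58 = 2 · 29.
In a cyclic group of order 58, there are φ(d) elements of order d for each divisor d of 58, and zero for non-divisors.
2 | 58, and φ(2) = 2 − 1 = 1.

1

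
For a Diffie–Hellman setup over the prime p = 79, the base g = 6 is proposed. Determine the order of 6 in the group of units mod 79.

The order of 6 must divide φ(79) = 79 − 1 = 78 = 2 · 3 · 13.
Divisors of 78: 1, 2, 3, 6, 13, 26, 39, 78.
Test each divisor d:
6^1 ≡ 6
6^2 ≡ 36
6^3 ≡ 58
6^6 ≡ 46
6^13 ≡ 56
6^26 ≡ 55
6^39 ≡ 78
6^78 ≡ 1
Hence ord(6) = 78.

78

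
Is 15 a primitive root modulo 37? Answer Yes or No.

φ(37) = 37 − 1 = 36 = 2^2 · 3^2.
15 is a primitive root mod 37 iff 15^(φ(37)/q) ≢ 1 for every prime q | φ(37), i.e. q ∈ {2, 3}.
15^18 ≡ 36 (mod 37)  [q = 2: ≢ 1 ✓]
15^12 ≡ 26 (mod 37)  [q = 3: ≢ 1 ✓]
Every test exponent gives a nontrivial residue, hence 15 generates the full group.

Yes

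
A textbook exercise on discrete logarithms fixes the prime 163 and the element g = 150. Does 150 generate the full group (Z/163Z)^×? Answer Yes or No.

No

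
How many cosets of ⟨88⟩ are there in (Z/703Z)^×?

ord(88) | φ(703) = φ(19·37) = (19−1)·(37−1) = 18·36 = 648 = 2^3 · 3^4.
Divisors of 648: 1, 2, 3, 4, 6, 8, 9, 12, 18, 24, 27, 36, 54, 72, 81, 108, 162, 216, 324, 648.
Evaluate successive powers at the divisors of 648:
88^1 ≡ 88 (mod 703)
88^2 ≡ 11 (mod 703)
88^3 ≡ 265 (mod 703)
88^4 ≡ 121 (mod 703)
88^6 ≡ 628 (mod 703)
88^8 ≡ 581 (mod 703)
88^9 ≡ 512 (mod 703)
88^12 ≡ 1 (mod 703) ✓
Thus |⟨88⟩| = ord(88) = 12.
[(Z/703Z)^× : ⟨88⟩] = 648/12 = 54.

54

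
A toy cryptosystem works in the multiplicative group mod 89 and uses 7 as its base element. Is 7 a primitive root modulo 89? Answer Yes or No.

Yes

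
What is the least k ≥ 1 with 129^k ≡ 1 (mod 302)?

150

By Lagrange's theorem, ord_302(129) divides φ(302) = φ(2)·φ(151) = 1·150 = 150 = 2 · 3 · 5^2.
Divisors of 150: 1, 2, 3, 5, 6, 10, 15, 25, 30, 50, 75, 150.
Compute 129^d (mod 302) for the divisors d until we hit 1:
129^1 ≡ 129 (mod 302)
129^2 ≡ 31 (mod 302)
129^3 ≡ 73 (mod 302)
129^5 ≡ 149 (mod 302)
129^6 ≡ 195 (mod 302)
129^10 ≡ 155 (mod 302)
129^15 ≡ 143 (mod 302)
129^25 ≡ 119 (mod 302)
129^30 ≡ 215 (mod 302)
129^50 ≡ 269 (mod 302)
129^75 ≡ 301 (mod 302)
129^150 ≡ 1 (mod 302) ✓
Hence ord(129) = 150.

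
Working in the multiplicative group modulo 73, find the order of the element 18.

18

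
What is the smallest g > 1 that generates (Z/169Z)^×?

2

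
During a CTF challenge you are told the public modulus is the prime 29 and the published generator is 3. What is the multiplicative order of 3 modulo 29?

ord(3) | φ(29) = 29 − 1 = 28 = 2^2 · 7.
Divisors of 28: 1, 2, 4, 7, 14, 28.
Check 3^d mod 29 for each divisor in increasing order:
3^1 ≡ 3 (mod 29)
3^2 ≡ 9 (mod 29)
3^4 ≡ 23 (mod 29)
3^7 ≡ 12 (mod 29)
3^14 ≡ 28 (mod 29)
3^28 ≡ 1 (mod 29) ✓
Therefore the multiplicative order of 3 modulo 29 is 28.

28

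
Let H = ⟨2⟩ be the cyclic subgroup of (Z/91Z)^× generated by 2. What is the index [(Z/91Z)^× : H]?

6

The order of 2 must divide φ(91) = φ(7·13) = (7−1)·(13−1) = 6·12 = 72 = 2^3 · 3^2.
Divisors of 72: 1, 2, 3, 4, 6, 8, 9, 12, 18, 24, 36, 72.
Compute 2^d (mod 91) for the divisors d until we hit 1:
2^1 ≡ 2 (mod 91)
2^2 ≡ 4 (mod 91)
2^3 ≡ 8 (mod 91)
2^4 ≡ 16 (mod 91)
2^6 ≡ 64 (mod 91)
2^8 ≡ 74 (mod 91)
2^9 ≡ 57 (mod 91)
2^12 ≡ 1 (mod 91) ✓
The order of 2 is 12, so the subgroup it generates has 12 elements.
[(Z/91Z)^× : ⟨2⟩] = 72/12 = 6.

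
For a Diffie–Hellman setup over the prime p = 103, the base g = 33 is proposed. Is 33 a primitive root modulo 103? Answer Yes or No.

No

φ(103) = 103 − 1 = 102 = 2 · 3 · 17.
An element g generates (Z/103Z)^× iff g^(102/q) ≢ 1 (mod 103) for each prime q ∈ {2, 3, 17}.
33^51 ≡ 1 (mod 103)  [q = 2: ≡ 1 ✗]
33^34 ≡ 56 (mod 103)  [q = 3: ≢ 1 ✓]
33^6 ≡ 100 (mod 103)  [q = 17: ≢ 1 ✓]
The check at q = 2 fails, so 33 generates a proper subgroup.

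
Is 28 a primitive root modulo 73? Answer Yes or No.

φ(73) = 73 − 1 = 72 = 2^3 · 3^2.
28 is a primitive root mod 73 iff 28^(φ(73)/q) ≢ 1 for every prime q | φ(73), i.e. q ∈ {2, 3}.
28^36 ≡ 72 (mod 73)  [q = 2: ≢ 1 ✓]
28^24 ≡ 8 (mod 73)  [q = 3: ≢ 1 ✓]
Every test exponent gives a nontrivial residue, hence 28 generates the full group.

Yes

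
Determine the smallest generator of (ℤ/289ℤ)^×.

3

φ(289) = φ(17^2) = 17·(17−1) = 272 = 2^4 · 17.
g is a primitive root iff g^(272/q) ≢ 1 (mod 289) for each prime q ∈ {2, 17}.
g = 2: 2^136 ≡ 1 — hits 1, so not a primitive root.
g = 3: 3^136 ≡ 288; 3^16 ≡ 171 — none is 1, so 3 is a primitive root.
So 3 is the smallest generator of (Z/289Z)^×.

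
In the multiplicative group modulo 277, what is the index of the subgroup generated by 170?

1

The order of 170 must divide φ(277) = 277 − 1 = 276 = 2^2 · 3 · 23.
Divisors of 276: 1, 2, 3, 4, 6, 12, 23, 46, 69, 92, 138, 276.
Compute 170^d (mod 277) for the divisors d until we hit 1:
170^1 ≡ 170 (mod 277)
170^2 ≡ 92 (mod 277)
170^3 ≡ 128 (mod 277)
170^4 ≡ 154 (mod 277)
170^6 ≡ 41 (mod 277)
170^12 ≡ 19 (mod 277)
170^23 ≡ 95 (mod 277)
170^46 ≡ 161 (mod 277)
170^69 ≡ 60 (mod 277)
170^92 ≡ 160 (mod 277)
170^138 ≡ 276 (mod 277)
170^276 ≡ 1 (mod 277) ✓
Thus |⟨170⟩| = ord(170) = 276.
Index = |(Z/277Z)^×| / |⟨170⟩| = 276 / 276 = 1.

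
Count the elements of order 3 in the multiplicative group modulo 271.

2

φ(271) = 271 − 1 = 270 = 2 · 3^3 · 5.
(Z/271Z)^× is cyclic (|G| = 270); a cyclic group of order m has exactly φ(d) elements of each order d | m, and none otherwise.
3 | 270, and φ(3) = 3 − 1 = 2.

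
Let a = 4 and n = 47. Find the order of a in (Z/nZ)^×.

ord(4) | φ(47) = 47 − 1 = 46 = 2 · 23.
Divisors of 46: 1, 2, 23, 46.
Evaluate successive powers at the divisors of 46:
4^1 ≡ 4 (mod 47)
4^2 ≡ 16 (mod 47)
4^23 ≡ 1 (mod 47) ✓
Hence ord(4) = 23.

23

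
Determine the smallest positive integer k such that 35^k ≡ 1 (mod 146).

36

Since 35 ∈ (Z/146Z)^×, its order divides φ(146) = φ(2)·φ(73) = 1·72 = 72 = 2^3 · 3^2.
Divisors of 72: 1, 2, 3, 4, 6, 8, 9, 12, 18, 24, 36, 72.
Test each divisor d:
35^1 ≡ 35 (mod 146)
35^2 ≡ 57 (mod 146)
35^3 ≡ 97 (mod 146)
35^4 ≡ 37 (mod 146)
35^6 ≡ 65 (mod 146)
35^8 ≡ 55 (mod 146)
35^9 ≡ 27 (mod 146)
35^12 ≡ 137 (mod 146)
35^18 ≡ 145 (mod 146)
35^24 ≡ 81 (mod 146)
35^36 ≡ 1 (mod 146) ✓
So ord_146(35) = 36.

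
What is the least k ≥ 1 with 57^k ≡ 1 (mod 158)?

26

ord(57) | φ(158) = φ(2)·φ(79) = 1·78 = 78 = 2 · 3 · 13.
Divisors of 78: 1, 2, 3, 6, 13, 26, 39, 78.
Check 57^d mod 158 for each divisor in increasing order:
57^1 ≡ 57
57^2 ≡ 89
57^3 ≡ 17
57^6 ≡ 131
57^13 ≡ 157
57^26 ≡ 1
Hence ord(57) = 26.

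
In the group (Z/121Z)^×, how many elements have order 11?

φ(121) = φ(11^2) = 11·(11−1) = 110 = 2 · 5 · 11.
Since (Z/121Z)^× is cyclic of order 110, the number of elements of order d is φ(d) when d | 110 and 0 otherwise.
11 | 110, and φ(11) = 11 − 1 = 10.

10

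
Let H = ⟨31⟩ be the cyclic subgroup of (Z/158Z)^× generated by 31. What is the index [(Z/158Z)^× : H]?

2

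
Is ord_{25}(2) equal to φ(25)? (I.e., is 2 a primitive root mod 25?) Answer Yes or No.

Yes

φ(25) = φ(5^2) = 5·(5−1) = 20 = 2^2 · 5.
It suffices to check that the order of 2 is not a proper divisor of 20: compute 2^(20/q) for q ∈ {2, 5}.
2^10 ≡ 24 (mod 25)  [q = 2: ≢ 1 ✓]
2^4 ≡ 16 (mod 25)  [q = 5: ≢ 1 ✓]
Every test exponent gives a nontrivial residue, hence 2 generates the full group.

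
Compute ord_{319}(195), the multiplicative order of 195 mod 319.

ord(195) | φ(319) = φ(11·29) = (11−1)·(29−1) = 10·28 = 280 = 2^3 · 5 · 7.
Divisors of 280: 1, 2, 4, 5, 7, 8, 10, 14, 20, 28, 35, 40, 56, 70, 140, 280.
Compute 195^d (mod 319) for the divisors d until we hit 1:
195^1 ≡ 195 (mod 319)
195^2 ≡ 64 (mod 319)
195^4 ≡ 268 (mod 319)
195^5 ≡ 263 (mod 319)
195^7 ≡ 244 (mod 319)
195^8 ≡ 49 (mod 319)
195^10 ≡ 265 (mod 319)
195^14 ≡ 202 (mod 319)
195^20 ≡ 45 (mod 319)
195^28 ≡ 291 (mod 319)
195^35 ≡ 186 (mod 319)
195^40 ≡ 111 (mod 319)
195^56 ≡ 146 (mod 319)
195^70 ≡ 144 (mod 319)
195^140 ≡ 1 (mod 319) ✓
So ord_319(195) = 140.

140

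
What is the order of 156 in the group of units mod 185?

The order of 156 must divide φ(185) = φ(5·37) = (5−1)·(37−1) = 4·36 = 144 = 2^4 · 3^2.
Divisors of 144: 1, 2, 3, 4, 6, 8, 9, 12, 16, 18, 24, 36, 48, 72, 144.
Compute 156^d (mod 185) for the divisors d until we hit 1:
156^1 ≡ 156 (mod 185)
156^2 ≡ 101 (mod 185)
156^3 ≡ 31 (mod 185)
156^4 ≡ 26 (mod 185)
156^6 ≡ 36 (mod 185)
156^8 ≡ 121 (mod 185)
156^9 ≡ 6 (mod 185)
156^12 ≡ 1 (mod 185) ✓
The smallest such exponent is 12, so the order of 156 is 12.

12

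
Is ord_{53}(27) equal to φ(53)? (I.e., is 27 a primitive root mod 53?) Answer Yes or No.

φ(53) = 53 − 1 = 52 = 2^2 · 13.
27 is a primitive root mod 53 iff 27^(φ(53)/q) ≢ 1 for every prime q | φ(53), i.e. q ∈ {2, 13}.
27^26 ≡ 52 (mod 53)  [q = 2: ≢ 1 ✓]
27^4 ≡ 10 (mod 53)  [q = 13: ≢ 1 ✓]
None equal 1, so ord_53(27) = 52: 27 is a primitive root.

Yes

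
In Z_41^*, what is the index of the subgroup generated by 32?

10

By Lagrange's theorem, ord_41(32) divides φ(41) = 41 − 1 = 40 = 2^3 · 5.
Divisors of 40: 1, 2, 4, 5, 8, 10, 20, 40.
Test each divisor d:
32^1 ≡ 32 (mod 41)
32^2 ≡ 40 (mod 41)
32^4 ≡ 1 (mod 41) ✓
The order of 32 is 4, so the subgroup it generates has 4 elements.
[(Z/41Z)^× : ⟨32⟩] = 40/4 = 10.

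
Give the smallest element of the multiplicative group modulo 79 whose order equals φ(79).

φ(79) = 79 − 1 = 78 = 2 · 3 · 13.
Test candidates g = 2, 3, … against the prime factors q ∈ {2, 3, 13} of φ(79): g is a generator iff g^(78/q) ≢ 1 for every such q.
g = 2: 2^39 ≡ 1 — hits 1, so not a primitive root.
g = 3: 3^39 ≡ 78; 3^26 ≡ 23; 3^6 ≡ 18 — none is 1, so 3 is a primitive root.
Hence the least primitive root of 79 is 3.

3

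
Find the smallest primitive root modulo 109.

6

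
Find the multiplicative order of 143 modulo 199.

ord(143) | φ(199) = 199 − 1 = 198 = 2 · 3^2 · 11.
Divisors of 198: 1, 2, 3, 6, 9, 11, 18, 22, 33, 66, 99, 198.
Check 143^d mod 199 for each divisor in increasing order:
143^1 ≡ 143 (mod 199)
143^2 ≡ 151 (mod 199)
143^3 ≡ 101 (mod 199)
143^6 ≡ 52 (mod 199)
143^9 ≡ 78 (mod 199)
143^11 ≡ 37 (mod 199)
143^18 ≡ 114 (mod 199)
143^22 ≡ 175 (mod 199)
143^33 ≡ 107 (mod 199)
143^66 ≡ 106 (mod 199)
143^99 ≡ 198 (mod 199)
143^198 ≡ 1 (mod 199) ✓
Therefore the multiplicative order of 143 modulo 199 is 198.

198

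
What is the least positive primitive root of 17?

3

φ(17) = 17 − 1 = 16 = 2^4.
g is a primitive root iff g^(16/q) ≢ 1 (mod 17) for each prime q ∈ {2}.
g = 2: 2^8 ≡ 1 — hits 1, so not a primitive root.
g = 3: 3^8 ≡ 16 — none is 1, so 3 is a primitive root.
So 3 is the smallest generator of (Z/17Z)^×.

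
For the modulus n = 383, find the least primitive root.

φ(383) = 383 − 1 = 382 = 2 · 191.
g is a primitive root iff g^(382/q) ≢ 1 (mod 383) for each prime q ∈ {2, 191}.
g = 2: 2^191 ≡ 1 — hits 1, so not a primitive root.
g = 3: 3^191 ≡ 1 — hits 1, so not a primitive root.
g = 4: 4^191 ≡ 1 — hits 1, so not a primitive root.
g = 5: 5^191 ≡ 382; 5^2 ≡ 25 — none is 1, so 5 is a primitive root.
Hence the least primitive root of 383 is 5.

5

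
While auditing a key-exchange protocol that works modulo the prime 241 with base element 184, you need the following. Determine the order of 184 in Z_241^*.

80

ord(184) | φ(241) = 241 − 1 = 240 = 2^4 · 3 · 5.
Divisors of 240: 1, 2, 3, 4, 5, 6, 8, 10, 12, 15, 16, 20, 24, 30, 40, 48, 60, 80, 120, 240.
Test each divisor d:
184^1 ≡ 184 (mod 241)
184^2 ≡ 116 (mod 241)
184^3 ≡ 136 (mod 241)
184^4 ≡ 201 (mod 241)
184^5 ≡ 111 (mod 241)
184^6 ≡ 180 (mod 241)
184^8 ≡ 154 (mod 241)
184^10 ≡ 30 (mod 241)
184^12 ≡ 106 (mod 241)
184^15 ≡ 197 (mod 241)
184^16 ≡ 98 (mod 241)
184^20 ≡ 177 (mod 241)
184^24 ≡ 150 (mod 241)
184^30 ≡ 8 (mod 241)
184^40 ≡ 240 (mod 241)
184^48 ≡ 87 (mod 241)
184^60 ≡ 64 (mod 241)
184^80 ≡ 1 (mod 241) ✓
Therefore the multiplicative order of 184 modulo 241 is 80.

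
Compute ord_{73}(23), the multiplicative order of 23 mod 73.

By Lagrange's theorem, ord_73(23) divides φ(73) = 73 − 1 = 72 = 2^3 · 3^2.
Divisors of 72: 1, 2, 3, 4, 6, 8, 9, 12, 18, 24, 36, 72.
Test each divisor d:
23^1 ≡ 23 (mod 73)
23^2 ≡ 18 (mod 73)
23^3 ≡ 49 (mod 73)
23^4 ≡ 32 (mod 73)
23^6 ≡ 65 (mod 73)
23^8 ≡ 2 (mod 73)
23^9 ≡ 46 (mod 73)
23^12 ≡ 64 (mod 73)
23^18 ≡ 72 (mod 73)
23^24 ≡ 8 (mod 73)
23^36 ≡ 1 (mod 73) ✓
The smallest such exponent is 36, so the order of 23 is 36.

36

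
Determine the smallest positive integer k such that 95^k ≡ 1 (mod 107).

By Lagrange's theorem, ord_107(95) divides φ(107) = 107 − 1 = 106 = 2 · 53.
Divisors of 106: 1, 2, 53, 106.
Check 95^d mod 107 for each divisor in increasing order:
95^1 ≡ 95
95^2 ≡ 37
95^53 ≡ 106
95^106 ≡ 1
Therefore the multiplicative order of 95 modulo 107 is 106.

106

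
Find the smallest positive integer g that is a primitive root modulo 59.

2

φ(59) = 59 − 1 = 58 = 2 · 29.
Test candidates g = 2, 3, … against the prime factors q ∈ {2, 29} of φ(59): g is a generator iff g^(58/q) ≢ 1 for every such q.
g = 2: 2^29 ≡ 58; 2^2 ≡ 4 — none is 1, so 2 is a primitive root.
The smallest primitive root modulo 59 is 2.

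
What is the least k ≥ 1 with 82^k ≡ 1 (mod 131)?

130

The order of 82 must divide φ(131) = 131 − 1 = 130 = 2 · 5 · 13.
Divisors of 130: 1, 2, 5, 10, 13, 26, 65, 130.
Check 82^d mod 131 for each divisor in increasing order:
82^1 ≡ 82
82^2 ≡ 43
82^5 ≡ 51
82^10 ≡ 112
82^13 ≡ 78
82^26 ≡ 58
82^65 ≡ 130
82^130 ≡ 1
Hence ord(82) = 130.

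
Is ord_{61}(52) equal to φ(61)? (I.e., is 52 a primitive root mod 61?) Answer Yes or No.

No

φ(61) = 61 − 1 = 60 = 2^2 · 3 · 5.
52 is a primitive root mod 61 iff 52^(φ(61)/q) ≢ 1 for every prime q | φ(61), i.e. q ∈ {2, 3, 5}.
52^30 ≡ 1 (mod 61)  [q = 2: ≡ 1 ✗]
52^20 ≡ 1 (mod 61)  [q = 3: ≡ 1 ✗]
52^12 ≡ 20 (mod 61)  [q = 5: ≢ 1 ✓]
52^30 ≡ 1 shows ord(52) | 30, strictly less than φ(61); not a primitive root.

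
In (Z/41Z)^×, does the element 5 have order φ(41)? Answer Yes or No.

φ(41) = 41 − 1 = 40 = 2^3 · 5.
It suffices to check that the order of 5 is not a proper divisor of 40: compute 5^(40/q) for q ∈ {2, 5}.
5^20 ≡ 1 (mod 41)  [q = 2: ≡ 1 ✗]
5^8 ≡ 18 (mod 41)  [q = 5: ≢ 1 ✓]
The check at q = 2 fails, so 5 generates a proper subgroup.

No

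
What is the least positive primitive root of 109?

6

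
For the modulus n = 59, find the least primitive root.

2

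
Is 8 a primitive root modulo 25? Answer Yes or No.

Yes

φ(25) = φ(5^2) = 5·(5−1) = 20 = 2^2 · 5.
It suffices to check that the order of 8 is not a proper divisor of 20: compute 8^(20/q) for q ∈ {2, 5}.
8^10 ≡ 24 (mod 25)  [q = 2: ≢ 1 ✓]
8^4 ≡ 21 (mod 25)  [q = 5: ≢ 1 ✓]
None equal 1, so ord_25(8) = 20: 8 is a primitive root.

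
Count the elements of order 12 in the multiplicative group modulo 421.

φ(421) = 421 − 1 = 420 = 2^2 · 3 · 5 · 7.
(Z/421Z)^× is cyclic (|G| = 420); a cyclic group of order m has exactly φ(d) elements of each order d | m, and none otherwise.
12 = 2^2 · 3 divides 420, and φ(12) = 4.

4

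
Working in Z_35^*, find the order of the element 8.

4

By Lagrange's theorem, ord_35(8) divides φ(35) = φ(5·7) = (5−1)·(7−1) = 4·6 = 24 = 2^3 · 3.
Divisors of 24: 1, 2, 3, 4, 6, 8, 12, 24.
Check 8^d mod 35 for each divisor in increasing order:
8^1 ≡ 8
8^2 ≡ 29
8^3 ≡ 22
8^4 ≡ 1
So ord_35(8) = 4.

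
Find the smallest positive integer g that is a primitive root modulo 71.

7

φ(71) = 71 − 1 = 70 = 2 · 5 · 7.
g is a primitive root iff g^(70/q) ≢ 1 (mod 71) for each prime q ∈ {2, 5, 7}.
g = 2: 2^35 ≡ 1 — hits 1, so not a primitive root.
g = 3: 3^35 ≡ 1 — hits 1, so not a primitive root.
g = 4: 4^35 ≡ 1 — hits 1, so not a primitive root.
g = 5: 5^35 ≡ 1 — hits 1, so not a primitive root.
g = 6: 6^35 ≡ 1 — hits 1, so not a primitive root.
g = 7: 7^35 ≡ 70; 7^14 ≡ 54; 7^10 ≡ 45 — none is 1, so 7 is a primitive root.
So 7 is the smallest generator of (Z/71Z)^×.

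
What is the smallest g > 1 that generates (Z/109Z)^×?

6

φ(109) = 109 − 1 = 108 = 2^2 · 3^3.
g is a primitive root iff g^(108/q) ≢ 1 (mod 109) for each prime q ∈ {2, 3}.
g = 2: 2^54 ≡ 108; 2^36 ≡ 1 — hits 1, so not a primitive root.
g = 3: 3^54 ≡ 1 — hits 1, so not a primitive root.
g = 4: 4^54 ≡ 1 — hits 1, so not a primitive root.
g = 5: 5^54 ≡ 1 — hits 1, so not a primitive root.
g = 6: 6^54 ≡ 108; 6^36 ≡ 63 — none is 1, so 6 is a primitive root.
So 6 is the smallest generator of (Z/109Z)^×.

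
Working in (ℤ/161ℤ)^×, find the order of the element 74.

Since 74 ∈ (Z/161Z)^×, its order divides φ(161) = φ(7·23) = (7−1)·(23−1) = 6·22 = 132 = 2^2 · 3 · 11.
Divisors of 132: 1, 2, 3, 4, 6, 11, 12, 22, 33, 44, 66, 132.
Check 74^d mod 161 for each divisor in increasing order:
74^1 ≡ 74 (mod 161)
74^2 ≡ 2 (mod 161)
74^3 ≡ 148 (mod 161)
74^4 ≡ 4 (mod 161)
74^6 ≡ 8 (mod 161)
74^11 ≡ 114 (mod 161)
74^12 ≡ 64 (mod 161)
74^22 ≡ 116 (mod 161)
74^33 ≡ 22 (mod 161)
74^44 ≡ 93 (mod 161)
74^66 ≡ 1 (mod 161) ✓
Hence ord(74) = 66.

66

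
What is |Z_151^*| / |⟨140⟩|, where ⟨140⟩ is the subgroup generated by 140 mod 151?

By Lagrange's theorem, ord_151(140) divides φ(151) = 151 − 1 = 150 = 2 · 3 · 5^2.
Divisors of 150: 1, 2, 3, 5, 6, 10, 15, 25, 30, 50, 75, 150.
Evaluate successive powers at the divisors of 150:
140^1 ≡ 140
140^2 ≡ 121
140^3 ≡ 28
140^5 ≡ 66
140^6 ≡ 29
140^10 ≡ 128
140^15 ≡ 143
140^25 ≡ 33
140^30 ≡ 64
140^50 ≡ 32
140^75 ≡ 150
140^150 ≡ 1
So ord_151(140) = 150, hence |⟨140⟩| = 150.
[(Z/151Z)^× : ⟨140⟩] = 150/150 = 1.

1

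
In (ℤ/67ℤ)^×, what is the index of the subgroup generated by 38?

By Lagrange's theorem, ord_67(38) divides φ(67) = 67 − 1 = 66 = 2 · 3 · 11.
Divisors of 66: 1, 2, 3, 6, 11, 22, 33, 66.
Test each divisor d:
38^1 ≡ 38
38^2 ≡ 37
38^3 ≡ 66
38^6 ≡ 1
Thus |⟨38⟩| = ord(38) = 6.
[(Z/67Z)^× : ⟨38⟩] = 66/6 = 11.

11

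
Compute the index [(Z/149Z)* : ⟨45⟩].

By Lagrange's theorem, ord_149(45) divides φ(149) = 149 − 1 = 148 = 2^2 · 37.
Divisors of 148: 1, 2, 4, 37, 74, 148.
Evaluate successive powers at the divisors of 148:
45^1 ≡ 45
45^2 ≡ 88
45^4 ≡ 145
45^37 ≡ 148
45^74 ≡ 1
Thus |⟨45⟩| = ord(45) = 74.
[(Z/149Z)^× : ⟨45⟩] = 148/74 = 2.

2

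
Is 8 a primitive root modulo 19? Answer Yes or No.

No

φ(19) = 19 − 1 = 18 = 2 · 3^2.
An element g generates (Z/19Z)^× iff g^(18/q) ≢ 1 (mod 19) for each prime q ∈ {2, 3}.
8^9 ≡ 18 (mod 19)  [q = 2: ≢ 1 ✓]
8^6 ≡ 1 (mod 19)  [q = 3: ≡ 1 ✗]
8^6 ≡ 1 shows ord(8) | 6, strictly less than φ(19); not a primitive root.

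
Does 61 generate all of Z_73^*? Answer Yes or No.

φ(73) = 73 − 1 = 72 = 2^3 · 3^2.
61 is a primitive root mod 73 iff 61^(φ(73)/q) ≢ 1 for every prime q | φ(73), i.e. q ∈ {2, 3}.
61^36 ≡ 1 (mod 73)  [q = 2: ≡ 1 ✗]
61^24 ≡ 8 (mod 73)  [q = 3: ≢ 1 ✓]
The check at q = 2 fails, so 61 generates a proper subgroup.

No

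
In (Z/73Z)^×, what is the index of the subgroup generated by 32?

ord(32) | φ(73) = 73 − 1 = 72 = 2^3 · 3^2.
Divisors of 72: 1, 2, 3, 4, 6, 8, 9, 12, 18, 24, 36, 72.
Check 32^d mod 73 for each divisor in increasing order:
32^1 ≡ 32 (mod 73)
32^2 ≡ 2 (mod 73)
32^3 ≡ 64 (mod 73)
32^4 ≡ 4 (mod 73)
32^6 ≡ 8 (mod 73)
32^8 ≡ 16 (mod 73)
32^9 ≡ 1 (mod 73) ✓
So ord_73(32) = 9, hence |⟨32⟩| = 9.
[(Z/73Z)^× : ⟨32⟩] = 72/9 = 8.

8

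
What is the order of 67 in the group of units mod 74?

Since 67 ∈ (Z/74Z)^×, its order divides φ(74) = φ(2)·φ(37) = 1·36 = 36 = 2^2 · 3^2.
Divisors of 36: 1, 2, 3, 4, 6, 9, 12, 18, 36.
Compute 67^d (mod 74) for the divisors d until we hit 1:
67^1 ≡ 67 (mod 74)
67^2 ≡ 49 (mod 74)
67^3 ≡ 27 (mod 74)
67^4 ≡ 33 (mod 74)
67^6 ≡ 63 (mod 74)
67^9 ≡ 73 (mod 74)
67^12 ≡ 47 (mod 74)
67^18 ≡ 1 (mod 74) ✓
So ord_74(67) = 18.

18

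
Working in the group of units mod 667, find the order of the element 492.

22

By Lagrange's theorem, ord_667(492) divides φ(667) = φ(23·29) = (23−1)·(29−1) = 22·28 = 616 = 2^3 · 7 · 11.
Divisors of 616: 1, 2, 4, 7, 8, 11, 14, 22, 28, 44, 56, 77, 88, 154, 308, 616.
Evaluate successive powers at the divisors of 616:
492^1 ≡ 492
492^2 ≡ 610
492^4 ≡ 581
492^7 ≡ 579
492^8 ≡ 59
492^11 ≡ 231
492^14 ≡ 407
492^22 ≡ 1
The smallest such exponent is 22, so the order of 492 is 22.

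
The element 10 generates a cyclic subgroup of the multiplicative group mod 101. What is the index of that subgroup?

25

By Lagrange's theorem, ord_101(10) divides φ(101) = 101 − 1 = 100 = 2^2 · 5^2.
Divisors of 100: 1, 2, 4, 5, 10, 20, 25, 50, 100.
Test each divisor d:
10^1 ≡ 10
10^2 ≡ 100
10^4 ≡ 1
The order of 10 is 4, so the subgroup it generates has 4 elements.
[(Z/101Z)^× : ⟨10⟩] = 100/4 = 25.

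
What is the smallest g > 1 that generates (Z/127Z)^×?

3

φ(127) = 127 − 1 = 126 = 2 · 3^2 · 7.
g is a primitive root iff g^(126/q) ≢ 1 (mod 127) for each prime q ∈ {2, 3, 7}.
g = 2: 2^63 ≡ 1 — hits 1, so not a primitive root.
g = 3: 3^63 ≡ 126; 3^42 ≡ 107; 3^18 ≡ 4 — none is 1, so 3 is a primitive root.
Hence the least primitive root of 127 is 3.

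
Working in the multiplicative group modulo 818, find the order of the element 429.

102

The order of 429 must divide φ(818) = φ(2)·φ(409) = 1·408 = 408 = 2^3 · 3 · 17.
Divisors of 408: 1, 2, 3, 4, 6, 8, 12, 17, 24, 34, 51, 68, 102, 136, 204, 408.
Evaluate successive powers at the divisors of 408:
429^1 ≡ 429 (mod 818)
429^2 ≡ 809 (mod 818)
429^3 ≡ 229 (mod 818)
429^4 ≡ 81 (mod 818)
429^6 ≡ 89 (mod 818)
429^8 ≡ 17 (mod 818)
429^12 ≡ 559 (mod 818)
429^17 ≡ 463 (mod 818)
429^24 ≡ 5 (mod 818)
429^34 ≡ 53 (mod 818)
429^51 ≡ 817 (mod 818)
429^68 ≡ 355 (mod 818)
429^102 ≡ 1 (mod 818) ✓
Hence ord(429) = 102.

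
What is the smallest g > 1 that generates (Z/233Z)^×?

φ(233) = 233 − 1 = 232 = 2^3 · 29.
Test candidates g = 2, 3, … against the prime factors q ∈ {2, 29} of φ(233): g is a generator iff g^(232/q) ≢ 1 for every such q.
g = 2: 2^116 ≡ 1 — hits 1, so not a primitive root.
g = 3: 3^116 ≡ 232; 3^8 ≡ 37 — none is 1, so 3 is a primitive root.
The smallest primitive root modulo 233 is 3.

3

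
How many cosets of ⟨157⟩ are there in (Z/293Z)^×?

1

By Lagrange's theorem, ord_293(157) divides φ(293) = 293 − 1 = 292 = 2^2 · 73.
Divisors of 292: 1, 2, 4, 73, 146, 292.
Test each divisor d:
157^1 ≡ 157 (mod 293)
157^2 ≡ 37 (mod 293)
157^4 ≡ 197 (mod 293)
157^73 ≡ 138 (mod 293)
157^146 ≡ 292 (mod 293)
157^292 ≡ 1 (mod 293) ✓
So ord_293(157) = 292, hence |⟨157⟩| = 292.
The index is φ(293) / ord(157) = 292 / 292 = 1.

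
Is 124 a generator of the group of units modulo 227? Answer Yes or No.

Yes

φ(227) = 227 − 1 = 226 = 2 · 113.
It suffices to check that the order of 124 is not a proper divisor of 226: compute 124^(226/q) for q ∈ {2, 113}.
124^113 ≡ 226 (mod 227)  [q = 2: ≢ 1 ✓]
124^2 ≡ 167 (mod 227)  [q = 113: ≢ 1 ✓]
All checks pass, so 124 has order 226 and is a primitive root modulo 227.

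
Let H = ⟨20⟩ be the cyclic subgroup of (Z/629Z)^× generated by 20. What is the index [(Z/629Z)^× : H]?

Since 20 ∈ (Z/629Z)^×, its order divides φ(629) = φ(17·37) = (17−1)·(37−1) = 16·36 = 576 = 2^6 · 3^2.
Divisors of 576: 1, 2, 3, 4, 6, 8, 9, 12, 16, 18, 24, 32, 36, 48, 64, 72, 96, 144, 192, 288, 576.
Compute 20^d (mod 629) for the divisors d until we hit 1:
20^1 ≡ 20
20^2 ≡ 400
20^3 ≡ 452
20^4 ≡ 234
20^6 ≡ 508
20^8 ≡ 33
20^9 ≡ 31
20^12 ≡ 174
20^16 ≡ 460
20^18 ≡ 332
20^24 ≡ 84
20^32 ≡ 256
20^36 ≡ 149
20^48 ≡ 137
20^64 ≡ 120
20^72 ≡ 186
20^96 ≡ 528
20^144 ≡ 1
The order of 20 is 144, so the subgroup it generates has 144 elements.
Index = |(Z/629Z)^×| / |⟨20⟩| = 576 / 144 = 4.

4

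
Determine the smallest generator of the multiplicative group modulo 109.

6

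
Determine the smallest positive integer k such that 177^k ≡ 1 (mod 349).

348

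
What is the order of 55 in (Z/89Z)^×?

4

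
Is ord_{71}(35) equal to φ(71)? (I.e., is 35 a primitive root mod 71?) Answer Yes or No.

Yes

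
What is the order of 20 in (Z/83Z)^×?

82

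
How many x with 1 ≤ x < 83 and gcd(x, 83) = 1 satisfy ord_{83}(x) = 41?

φ(83) = 83 − 1 = 82 = 2 · 41.
(Z/83Z)^× is cyclic (|G| = 82); a cyclic group of order m has exactly φ(d) elements of each order d | m, and none otherwise.
41 | 82, and φ(41) = 41 − 1 = 40.

40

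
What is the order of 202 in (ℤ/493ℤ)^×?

8

ord(202) | φ(493) = φ(17·29) = (17−1)·(29−1) = 16·28 = 448 = 2^6 · 7.
Divisors of 448: 1, 2, 4, 7, 8, 14, 16, 28, 32, 56, 64, 112, 224, 448.
Test each divisor d:
202^1 ≡ 202
202^2 ≡ 378
202^4 ≡ 407
202^7 ≡ 144
202^8 ≡ 1
Hence ord(202) = 8.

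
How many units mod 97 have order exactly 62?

0

φ(97) = 97 − 1 = 96 = 2^5 · 3.
In a cyclic group of order 96, there are φ(d) elements of order d for each divisor d of 96, and zero for non-divisors.
62 does not divide 96, so no element of (Z/97Z)^× has order 62.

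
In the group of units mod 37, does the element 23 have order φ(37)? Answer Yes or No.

No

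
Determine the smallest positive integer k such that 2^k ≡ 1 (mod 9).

The order of 2 must divide φ(9) = φ(3^2) = 3·(3−1) = 6 = 2 · 3.
Divisors of 6: 1, 2, 3, 6.
Compute 2^d (mod 9) for the divisors d until we hit 1:
2^1 ≡ 2
2^2 ≡ 4
2^3 ≡ 8
2^6 ≡ 1
Therefore the multiplicative order of 2 modulo 9 is 6.

6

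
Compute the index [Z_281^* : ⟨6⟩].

ord(6) | φ(281) = 281 − 1 = 280 = 2^3 · 5 · 7.
Divisors of 280: 1, 2, 4, 5, 7, 8, 10, 14, 20, 28, 35, 40, 56, 70, 140, 280.
Compute 6^d (mod 281) for the divisors d until we hit 1:
6^1 ≡ 6
6^2 ≡ 36
6^4 ≡ 172
6^5 ≡ 189
6^7 ≡ 60
6^8 ≡ 79
6^10 ≡ 34
6^14 ≡ 228
6^20 ≡ 32
6^28 ≡ 280
6^35 ≡ 221
6^40 ≡ 181
6^56 ≡ 1
So ord_281(6) = 56, hence |⟨6⟩| = 56.
Index = |(Z/281Z)^×| / |⟨6⟩| = 280 / 56 = 5.

5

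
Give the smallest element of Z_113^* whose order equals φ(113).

3

φ(113) = 113 − 1 = 112 = 2^4 · 7.
Test candidates g = 2, 3, … against the prime factors q ∈ {2, 7} of φ(113): g is a generator iff g^(112/q) ≢ 1 for every such q.
g = 2: 2^56 ≡ 1 — hits 1, so not a primitive root.
g = 3: 3^56 ≡ 112; 3^16 ≡ 49 — none is 1, so 3 is a primitive root.
So 3 is the smallest generator of (Z/113Z)^×.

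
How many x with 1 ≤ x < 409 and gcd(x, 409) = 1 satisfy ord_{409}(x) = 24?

8

φ(409) = 409 − 1 = 408 = 2^3 · 3 · 17.
Since (Z/409Z)^× is cyclic of order 408, the number of elements of order d is φ(d) when d | 408 and 0 otherwise.
24 = 2^3 · 3 divides 408, and φ(24) = 8.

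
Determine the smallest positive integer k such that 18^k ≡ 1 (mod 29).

By Lagrange's theorem, ord_29(18) divides φ(29) = 29 − 1 = 28 = 2^2 · 7.
Divisors of 28: 1, 2, 4, 7, 14, 28.
Compute 18^d (mod 29) for the divisors d until we hit 1:
18^1 ≡ 18
18^2 ≡ 5
18^4 ≡ 25
18^7 ≡ 17
18^14 ≡ 28
18^28 ≡ 1
So ord_29(18) = 28.

28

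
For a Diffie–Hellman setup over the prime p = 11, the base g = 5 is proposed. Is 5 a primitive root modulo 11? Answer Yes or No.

φ(11) = 11 − 1 = 10 = 2 · 5.
An element g generates (Z/11Z)^× iff g^(10/q) ≢ 1 (mod 11) for each prime q ∈ {2, 5}.
5^5 ≡ 1 (mod 11)  [q = 2: ≡ 1 ✗]
5^2 ≡ 3 (mod 11)  [q = 5: ≢ 1 ✓]
Since 5^5 ≡ 1, the order of 5 divides 5 < 10, so 5 is not a primitive root.

No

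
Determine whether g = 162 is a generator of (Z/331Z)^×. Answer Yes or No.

No

φ(331) = 331 − 1 = 330 = 2 · 3 · 5 · 11.
Test 162^(330/q) mod 331 for each prime factor q of 330:
162^165 ≡ 330 (mod 331)  [q = 2: ≢ 1 ✓]
162^110 ≡ 31 (mod 331)  [q = 3: ≢ 1 ✓]
162^66 ≡ 1 (mod 331)  [q = 5: ≡ 1 ✗]
162^30 ≡ 111 (mod 331)  [q = 11: ≢ 1 ✓]
Since 162^66 ≡ 1, the order of 162 divides 66 < 330, so 162 is not a primitive root.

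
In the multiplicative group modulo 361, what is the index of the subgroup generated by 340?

Since 340 ∈ (Z/361Z)^×, its order divides φ(361) = φ(19^2) = 19·(19−1) = 342 = 2 · 3^2 · 19.
Divisors of 342: 1, 2, 3, 6, 9, 18, 19, 38, 57, 114, 171, 342.
Evaluate successive powers at the divisors of 342:
340^1 ≡ 340 (mod 361)
340^2 ≡ 80 (mod 361)
340^3 ≡ 125 (mod 361)
340^6 ≡ 102 (mod 361)
340^9 ≡ 115 (mod 361)
340^18 ≡ 229 (mod 361)
340^19 ≡ 245 (mod 361)
340^38 ≡ 99 (mod 361)
340^57 ≡ 68 (mod 361)
340^114 ≡ 292 (mod 361)
340^171 ≡ 1 (mod 361) ✓
The order of 340 is 171, so the subgroup it generates has 171 elements.
Index = |(Z/361Z)^×| / |⟨340⟩| = 342 / 171 = 2.

2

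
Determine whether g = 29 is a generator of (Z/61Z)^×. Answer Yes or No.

φ(61) = 61 − 1 = 60 = 2^2 · 3 · 5.
Test 29^(60/q) mod 61 for each prime factor q of 60:
29^30 ≡ 60 (mod 61)  [q = 2: ≢ 1 ✓]
29^20 ≡ 13 (mod 61)  [q = 3: ≢ 1 ✓]
29^12 ≡ 1 (mod 61)  [q = 5: ≡ 1 ✗]
29^12 ≡ 1 shows ord(29) | 12, strictly less than φ(61); not a primitive root.

No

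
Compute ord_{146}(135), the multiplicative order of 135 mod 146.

72

ord(135) | φ(146) = φ(2)·φ(73) = 1·72 = 72 = 2^3 · 3^2.
Divisors of 72: 1, 2, 3, 4, 6, 8, 9, 12, 18, 24, 36, 72.
Check 135^d mod 146 for each divisor in increasing order:
135^1 ≡ 135 (mod 146)
135^2 ≡ 121 (mod 146)
135^3 ≡ 129 (mod 146)
135^4 ≡ 41 (mod 146)
135^6 ≡ 143 (mod 146)
135^8 ≡ 75 (mod 146)
135^9 ≡ 51 (mod 146)
135^12 ≡ 9 (mod 146)
135^18 ≡ 119 (mod 146)
135^24 ≡ 81 (mod 146)
135^36 ≡ 145 (mod 146)
135^72 ≡ 1 (mod 146) ✓
Therefore the multiplicative order of 135 modulo 146 is 72.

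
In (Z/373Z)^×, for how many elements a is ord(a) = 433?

0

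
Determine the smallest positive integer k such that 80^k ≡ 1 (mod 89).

44

The order of 80 must divide φ(89) = 89 − 1 = 88 = 2^3 · 11.
Divisors of 88: 1, 2, 4, 8, 11, 22, 44, 88.
Evaluate successive powers at the divisors of 88:
80^1 ≡ 80 (mod 89)
80^2 ≡ 81 (mod 89)
80^4 ≡ 64 (mod 89)
80^8 ≡ 2 (mod 89)
80^11 ≡ 55 (mod 89)
80^22 ≡ 88 (mod 89)
80^44 ≡ 1 (mod 89) ✓
The smallest such exponent is 44, so the order of 80 is 44.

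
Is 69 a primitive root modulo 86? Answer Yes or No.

φ(86) = φ(2)·φ(43) = 1·42 = 42 = 2 · 3 · 7.
Test 69^(42/q) mod 86 for each prime factor q of 42:
69^21 ≡ 85 (mod 86)  [q = 2: ≢ 1 ✓]
69^14 ≡ 49 (mod 86)  [q = 3: ≢ 1 ✓]
69^6 ≡ 35 (mod 86)  [q = 7: ≢ 1 ✓]
None equal 1, so ord_86(69) = 42: 69 is a primitive root.

Yes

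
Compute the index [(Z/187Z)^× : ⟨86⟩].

32

ord(86) | φ(187) = φ(11·17) = (11−1)·(17−1) = 10·16 = 160 = 2^5 · 5.
Divisors of 160: 1, 2, 4, 5, 8, 10, 16, 20, 32, 40, 80, 160.
Evaluate successive powers at the divisors of 160:
86^1 ≡ 86
86^2 ≡ 103
86^4 ≡ 137
86^5 ≡ 1
So ord_187(86) = 5, hence |⟨86⟩| = 5.
The index is φ(187) / ord(86) = 160 / 5 = 32.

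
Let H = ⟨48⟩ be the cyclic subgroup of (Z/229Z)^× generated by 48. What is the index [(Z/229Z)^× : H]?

4

ord(48) | φ(229) = 229 − 1 = 228 = 2^2 · 3 · 19.
Divisors of 228: 1, 2, 3, 4, 6, 12, 19, 38, 57, 76, 114, 228.
Evaluate successive powers at the divisors of 228:
48^1 ≡ 48
48^2 ≡ 14
48^3 ≡ 214
48^4 ≡ 196
48^6 ≡ 225
48^12 ≡ 16
48^19 ≡ 134
48^38 ≡ 94
48^57 ≡ 1
So ord_229(48) = 57, hence |⟨48⟩| = 57.
[(Z/229Z)^× : ⟨48⟩] = 228/57 = 4.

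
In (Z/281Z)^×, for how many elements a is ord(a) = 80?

0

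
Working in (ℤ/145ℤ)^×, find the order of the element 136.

Since 136 ∈ (Z/145Z)^×, its order divides φ(145) = φ(5·29) = (5−1)·(29−1) = 4·28 = 112 = 2^4 · 7.
Divisors of 112: 1, 2, 4, 7, 8, 14, 16, 28, 56, 112.
Evaluate successive powers at the divisors of 112:
136^1 ≡ 136 (mod 145)
136^2 ≡ 81 (mod 145)
136^4 ≡ 36 (mod 145)
136^7 ≡ 1 (mod 145) ✓
Hence ord(136) = 7.

7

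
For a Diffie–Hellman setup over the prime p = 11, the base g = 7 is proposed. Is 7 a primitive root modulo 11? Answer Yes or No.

Yes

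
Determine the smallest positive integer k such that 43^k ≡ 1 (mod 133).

9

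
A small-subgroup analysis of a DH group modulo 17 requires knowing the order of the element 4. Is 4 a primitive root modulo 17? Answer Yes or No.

No

φ(17) = 17 − 1 = 16 = 2^4.
4 is a primitive root mod 17 iff 4^(φ(17)/q) ≢ 1 for every prime q | φ(17), i.e. q ∈ {2}.
4^8 ≡ 1 (mod 17)  [q = 2: ≡ 1 ✗]
4^8 ≡ 1 shows ord(4) | 8, strictly less than φ(17); not a primitive root.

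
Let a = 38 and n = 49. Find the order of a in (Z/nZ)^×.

Since 38 ∈ (Z/49Z)^×, its order divides φ(49) = φ(7^2) = 7·(7−1) = 42 = 2 · 3 · 7.
Divisors of 42: 1, 2, 3, 6, 7, 14, 21, 42.
Evaluate successive powers at the divisors of 42:
38^1 ≡ 38 (mod 49)
38^2 ≡ 23 (mod 49)
38^3 ≡ 41 (mod 49)
38^6 ≡ 15 (mod 49)
38^7 ≡ 31 (mod 49)
38^14 ≡ 30 (mod 49)
38^21 ≡ 48 (mod 49)
38^42 ≡ 1 (mod 49) ✓
Hence ord(38) = 42.

42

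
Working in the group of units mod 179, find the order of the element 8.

178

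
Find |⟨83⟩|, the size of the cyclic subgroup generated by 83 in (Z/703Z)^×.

ord(83) | φ(703) = φ(19·37) = (19−1)·(37−1) = 18·36 = 648 = 2^3 · 3^4.
Divisors of 648: 1, 2, 3, 4, 6, 8, 9, 12, 18, 24, 27, 36, 54, 72, 81, 108, 162, 216, 324, 648.
Compute 83^d (mod 703) for the divisors d until we hit 1:
83^1 ≡ 83 (mod 703)
83^2 ≡ 562 (mod 703)
83^3 ≡ 248 (mod 703)
83^4 ≡ 197 (mod 703)
83^6 ≡ 343 (mod 703)
83^8 ≡ 144 (mod 703)
83^9 ≡ 1 (mod 703) ✓
The smallest such exponent is 9, so the order of 83 is 9.

9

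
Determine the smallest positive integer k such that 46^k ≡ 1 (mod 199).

99

By Lagrange's theorem, ord_199(46) divides φ(199) = 199 − 1 = 198 = 2 · 3^2 · 11.
Divisors of 198: 1, 2, 3, 6, 9, 11, 18, 22, 33, 66, 99, 198.
Test each divisor d:
46^1 ≡ 46
46^2 ≡ 126
46^3 ≡ 25
46^6 ≡ 28
46^9 ≡ 103
46^11 ≡ 43
46^18 ≡ 62
46^22 ≡ 58
46^33 ≡ 106
46^66 ≡ 92
46^99 ≡ 1
The smallest such exponent is 99, so the order of 46 is 99.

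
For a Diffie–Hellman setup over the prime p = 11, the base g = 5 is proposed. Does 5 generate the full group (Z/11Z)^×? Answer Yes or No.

No

φ(11) = 11 − 1 = 10 = 2 · 5.
An element g generates (Z/11Z)^× iff g^(10/q) ≢ 1 (mod 11) for each prime q ∈ {2, 5}.
5^5 ≡ 1 (mod 11)  [q = 2: ≡ 1 ✗]
5^2 ≡ 3 (mod 11)  [q = 5: ≢ 1 ✓]
Since 5^5 ≡ 1, the order of 5 divides 5 < 10, so 5 is not a primitive root.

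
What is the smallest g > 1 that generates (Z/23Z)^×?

φ(23) = 23 − 1 = 22 = 2 · 11.
g is a primitive root iff g^(22/q) ≢ 1 (mod 23) for each prime q ∈ {2, 11}.
g = 2: 2^11 ≡ 1 — hits 1, so not a primitive root.
g = 3: 3^11 ≡ 1 — hits 1, so not a primitive root.
g = 4: 4^11 ≡ 1 — hits 1, so not a primitive root.
g = 5: 5^11 ≡ 22; 5^2 ≡ 2 — none is 1, so 5 is a primitive root.
So 5 is the smallest generator of (Z/23Z)^×.

5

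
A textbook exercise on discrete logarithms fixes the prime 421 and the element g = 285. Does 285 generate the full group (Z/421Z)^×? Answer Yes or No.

Yes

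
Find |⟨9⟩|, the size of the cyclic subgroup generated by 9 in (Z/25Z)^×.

10

By Lagrange's theorem, ord_25(9) divides φ(25) = φ(5^2) = 5·(5−1) = 20 = 2^2 · 5.
Divisors of 20: 1, 2, 4, 5, 10, 20.
Compute 9^d (mod 25) for the divisors d until we hit 1:
9^1 ≡ 9 (mod 25)
9^2 ≡ 6 (mod 25)
9^4 ≡ 11 (mod 25)
9^5 ≡ 24 (mod 25)
9^10 ≡ 1 (mod 25) ✓
So ord_25(9) = 10.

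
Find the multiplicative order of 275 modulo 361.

171

The order of 275 must divide φ(361) = φ(19^2) = 19·(19−1) = 342 = 2 · 3^2 · 19.
Divisors of 342: 1, 2, 3, 6, 9, 18, 19, 38, 57, 114, 171, 342.
Test each divisor d:
275^1 ≡ 275
275^2 ≡ 176
275^3 ≡ 26
275^6 ≡ 315
275^9 ≡ 248
275^18 ≡ 134
275^19 ≡ 28
275^38 ≡ 62
275^57 ≡ 292
275^114 ≡ 68
275^171 ≡ 1
Therefore the multiplicative order of 275 modulo 361 is 171.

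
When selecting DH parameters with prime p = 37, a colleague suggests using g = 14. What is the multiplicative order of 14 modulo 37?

12

ord(14) | φ(37) = 37 − 1 = 36 = 2^2 · 3^2.
Divisors of 36: 1, 2, 3, 4, 6, 9, 12, 18, 36.
Compute 14^d (mod 37) for the divisors d until we hit 1:
14^1 ≡ 14
14^2 ≡ 11
14^3 ≡ 6
14^4 ≡ 10
14^6 ≡ 36
14^9 ≡ 31
14^12 ≡ 1
So ord_37(14) = 12.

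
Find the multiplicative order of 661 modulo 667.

ord(661) | φ(667) = φ(23·29) = (23−1)·(29−1) = 22·28 = 616 = 2^3 · 7 · 11.
Divisors of 616: 1, 2, 4, 7, 8, 11, 14, 22, 28, 44, 56, 77, 88, 154, 308, 616.
Test each divisor d:
661^1 ≡ 661 (mod 667)
661^2 ≡ 36 (mod 667)
661^4 ≡ 629 (mod 667)
661^7 ≡ 204 (mod 667)
661^8 ≡ 110 (mod 667)
661^11 ≡ 252 (mod 667)
661^14 ≡ 262 (mod 667)
661^22 ≡ 139 (mod 667)
661^28 ≡ 610 (mod 667)
661^44 ≡ 645 (mod 667)
661^56 ≡ 581 (mod 667)
661^77 ≡ 436 (mod 667)
661^88 ≡ 484 (mod 667)
661^154 ≡ 1 (mod 667) ✓
So ord_667(661) = 154.

154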